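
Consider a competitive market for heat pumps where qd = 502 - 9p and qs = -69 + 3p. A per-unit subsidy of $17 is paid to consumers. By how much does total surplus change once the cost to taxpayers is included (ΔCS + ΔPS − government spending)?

Net change in total surplus = -$325.125

Pre-subsidy: 502 - 9p = -69 + 3p gives p* = 571/12, q* = 73.75.
With the rebate, buyers effectively pay pb = ps − 17, where ps is the price sellers receive.
Demand in terms of ps becomes qd = 502 − 9(ps − 17) = 655 - 9ps. Setting this equal to supply: 655 - 9ps = -69 + 3ps, so ps = 181/3.
Buyers pay pb = 181/3 − 17 = 130/3; q' = -69 + 3·(181/3) = 112.
ΔCS = ½(73.75 + 112)(571/12 − 130/3) = 394.71875; ΔPS = ½(73.75 + 112)(181/3 − 571/12) = 1184.15625.
Government spending = 17 × 112 = 1904.
Net change = 394.71875 + 1184.15625 − 1904 = -325.125. The loss equals the DWL triangle ½·17·38.25.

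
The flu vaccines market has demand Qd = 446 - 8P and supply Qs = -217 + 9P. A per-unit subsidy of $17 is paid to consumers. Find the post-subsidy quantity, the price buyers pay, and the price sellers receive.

Q' = 206; buyers pay $30; sellers receive $47

Pre-subsidy: 446 - 8P = -217 + 9P gives P* = 39, Q* = 134.
With the rebate, buyers effectively pay Pb = Ps − 17, where Ps is the price sellers receive.
Demand in terms of Ps becomes Qd = 446 − 8(Ps − 17) = 582 - 8Ps. Setting this equal to supply: 582 - 8Ps = -217 + 9Ps, so Ps = 47.
Buyers pay Pb = 47 − 17 = 30; Q' = -217 + 9·47 = 206.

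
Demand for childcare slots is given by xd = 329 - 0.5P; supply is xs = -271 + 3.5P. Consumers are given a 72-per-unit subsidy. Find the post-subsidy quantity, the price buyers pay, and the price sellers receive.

Pre-subsidy: 329 - 0.5P = -271 + 3.5P gives P* = 150, x* = 254.
With the rebate, buyers effectively pay Pb = Ps − 72, where Ps is the price sellers receive.
Demand in terms of Ps becomes xd = 329 − 0.5(Ps − 72) = 365 - 0.5Ps. Setting this equal to supply: 365 - 0.5Ps = -271 + 3.5Ps, so Ps = 159.
Buyers pay Pb = 159 − 72 = 87; x' = -271 + 3.5·159 = 285.5.

x' = 285.5; buyers pay 87; sellers receive 159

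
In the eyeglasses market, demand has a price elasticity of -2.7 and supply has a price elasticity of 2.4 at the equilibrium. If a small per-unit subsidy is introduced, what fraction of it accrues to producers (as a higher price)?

For a small subsidy around the equilibrium, the benefit split depends on the relative slopes, which at a point are proportional to the elasticities.
Buyer share = εs/(εs + |εd|) = 2.4/(2.4 + 2.7) = 8/17; seller share = |εd|/(εs + |εd|) = 9/17.
So producers capture 9/17 of the subsidy.

Producer share = 9/17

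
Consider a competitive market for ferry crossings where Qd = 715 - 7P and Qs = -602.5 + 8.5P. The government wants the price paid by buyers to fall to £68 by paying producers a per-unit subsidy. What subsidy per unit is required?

At a buyer price of 68, quantity demanded is 715 − 7·68 = 239.
Sellers supply 239 only when they receive Ps with -602.5 + 8.5·Ps = 239, i.e. Ps = 99.
s = Ps − Pb = 99 − 68 = 31.

Required subsidy s = £31 per unit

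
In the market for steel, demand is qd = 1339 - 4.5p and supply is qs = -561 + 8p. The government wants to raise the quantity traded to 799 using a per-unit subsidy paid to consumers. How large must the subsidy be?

At q = 799, invert demand for the buyer price: pb = (1339 − 799)/4.5 = 120; invert supply for the seller price: ps = (799 − (-561))/8 = 170.
The subsidy must fill the gap: s = ps − pb = 170 − 120 = 50.

Required subsidy s = 50 per unit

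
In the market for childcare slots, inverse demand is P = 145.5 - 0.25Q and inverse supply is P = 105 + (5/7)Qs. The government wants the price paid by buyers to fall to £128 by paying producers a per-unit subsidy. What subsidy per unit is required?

Required subsidy s = £27 per unit

At a buyer price of 128, quantity demanded is 582 − 4·128 = 70.
Sellers supply 70 only when they receive Ps = 105 + (5/7)·70 = 155.
s = Ps − Pb = 155 − 128 = 27.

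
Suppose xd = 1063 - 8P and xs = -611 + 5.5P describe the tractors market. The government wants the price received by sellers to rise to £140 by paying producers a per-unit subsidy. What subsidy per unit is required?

Required subsidy s = £27 per unit

At a seller price of 140, quantity supplied is -611 + 5.5·140 = 159.
Buyers absorb 159 only when they pay Pb with 1063 − 8·Pb = 159, i.e. Pb = 113.
s = Ps − Pb = 140 − 113 = 27.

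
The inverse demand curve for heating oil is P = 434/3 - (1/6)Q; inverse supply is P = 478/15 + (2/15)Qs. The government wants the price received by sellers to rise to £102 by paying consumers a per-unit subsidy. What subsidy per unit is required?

Required subsidy s = £45 per unit

At a seller price of 102, quantity supplied is -239 + 7.5·102 = 526.
Buyers absorb 526 only when they pay Pb = 434/3 − (1/6)·526 = 57.
s = Ps − Pb = 102 − 57 = 45.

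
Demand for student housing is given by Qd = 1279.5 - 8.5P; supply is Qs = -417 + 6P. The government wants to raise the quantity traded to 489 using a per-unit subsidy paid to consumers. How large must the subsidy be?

At Q = 489, invert demand for the buyer price: Pb = (1279.5 − 489)/8.5 = 93; invert supply for the seller price: Ps = (489 − (-417))/6 = 151.
The subsidy must fill the gap: s = Ps − Pb = 151 − 93 = 58.

Required subsidy s = 58 per unit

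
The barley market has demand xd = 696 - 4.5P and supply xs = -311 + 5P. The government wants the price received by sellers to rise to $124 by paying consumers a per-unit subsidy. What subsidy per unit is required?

Required subsidy s = $38 per unit

At a seller price of 124, quantity supplied is -311 + 5·124 = 309.
Buyers absorb 309 only when they pay Pb with 696 − 4.5·Pb = 309, i.e. Pb = 86.
s = Ps − Pb = 124 − 86 = 38.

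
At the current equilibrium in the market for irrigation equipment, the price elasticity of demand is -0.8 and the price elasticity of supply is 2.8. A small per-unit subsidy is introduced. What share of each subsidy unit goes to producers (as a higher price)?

For a small subsidy around the equilibrium, the benefit split depends on the relative slopes, which at a point are proportional to the elasticities.
Buyer share = εs/(εs + |εd|) = 2.8/(2.8 + 0.8) = 7/9; seller share = |εd|/(εs + |εd|) = 2/9.
So producers capture 2/9 of the subsidy.

Producer share = 2/9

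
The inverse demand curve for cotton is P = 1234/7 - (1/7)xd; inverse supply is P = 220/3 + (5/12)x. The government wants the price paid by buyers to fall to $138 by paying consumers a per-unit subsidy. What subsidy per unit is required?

Required subsidy s = $47 per unit

At a buyer price of 138, quantity demanded is 1234 − 7·138 = 268.
Sellers supply 268 only when they receive Ps = 220/3 + (5/12)·268 = 185.
s = Ps − Pb = 185 − 138 = 47.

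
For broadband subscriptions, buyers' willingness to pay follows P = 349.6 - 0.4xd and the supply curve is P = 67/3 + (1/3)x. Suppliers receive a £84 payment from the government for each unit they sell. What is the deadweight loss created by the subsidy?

Pre-subsidy: 349.6 - 0.4x = 67/3 + (1/3)x gives x* = 4909/11 and P* = 1882/11.
With the subsidy, sellers receive Ps = Pb + 84 for each unit, where Pb is the price buyers pay.
On the curves, Pb = 349.6 - 0.4x and Ps = 67/3 + (1/3)x; the wedge Ps − Pb = 84 gives 67/3 + (1/3)x − (349.6 - 0.4x) = 84, so x' = 6169/11.
Then Pb = 349.6 − 0.4·(6169/11) = 1378/11 and Ps = 67/3 + (1/3)·(6169/11) = 2302/11.
The subsidy expands output by 6169/11 − 4909/11 = 1260/11 past the efficient level; on those units the gap between marginal cost and willingness to pay runs from 0 up to 84.
DWL = ½ × 84 × 1260/11 = 52920/11.

Deadweight loss = 52920/11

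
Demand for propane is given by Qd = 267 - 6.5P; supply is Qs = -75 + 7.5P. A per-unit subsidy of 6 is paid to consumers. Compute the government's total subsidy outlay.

Government cost = 10845/14

Pre-subsidy: 267 - 6.5P = -75 + 7.5P gives P* = 171/7, Q* = 1515/14.
With the rebate, buyers effectively pay Pb = Ps − 6, where Ps is the price sellers receive.
Demand in terms of Ps becomes Qd = 267 − 6.5(Ps − 6) = 306 - 6.5Ps. Setting this equal to supply: 306 - 6.5Ps = -75 + 7.5Ps, so Ps = 381/14.
Buyers pay Pb = 381/14 − 6 = 297/14; Q' = -75 + 7.5·(381/14) = 3615/28.
Government outlay = subsidy × quantity = 6 × 3615/28 = 10845/14.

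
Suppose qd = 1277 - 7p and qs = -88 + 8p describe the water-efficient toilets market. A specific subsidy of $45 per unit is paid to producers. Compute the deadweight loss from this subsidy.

Deadweight loss = $3780

Pre-subsidy: 1277 - 7p = -88 + 8p gives p* = 91, q* = 640.
With the subsidy, sellers receive ps = pb + 45 for each unit, where pb is the price buyers pay.
Supply in terms of pb becomes qs = -88 + 8(pb + 45) = 272 + 8pb. Setting this equal to demand: 1277 - 7pb = 272 + 8pb, so pb = 67.
Sellers receive ps = 67 + 45 = 112; q' = 1277 − 7·67 = 808.
The subsidy expands output by 808 − 640 = 168 past the efficient level; on those units the gap between marginal cost and willingness to pay runs from 0 up to 45.
DWL = ½ × 45 × 168 = 3780.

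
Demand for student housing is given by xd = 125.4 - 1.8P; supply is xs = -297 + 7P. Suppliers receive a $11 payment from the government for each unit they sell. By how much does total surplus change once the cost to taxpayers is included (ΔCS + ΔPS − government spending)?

Net change in total surplus = -$86.625

Pre-subsidy: 125.4 - 1.8P = -297 + 7P gives P* = 48, x* = 39.
With the subsidy, sellers receive Ps = Pb + 11 for each unit, where Pb is the price buyers pay.
Supply in terms of Pb becomes xs = -297 + 7(Pb + 11) = -220 + 7Pb. Setting this equal to demand: 125.4 - 1.8Pb = -220 + 7Pb, so Pb = 39.25.
Sellers receive Ps = 39.25 + 11 = 50.25; x' = 125.4 − 1.8·39.25 = 54.75.
ΔCS = ½(39 + 54.75)(48 − 39.25) = 410.15625; ΔPS = ½(39 + 54.75)(50.25 − 48) = 105.46875.
Government spending = 11 × 54.75 = 602.25.
Net change = 410.15625 + 105.46875 − 602.25 = -86.625. The loss equals the DWL triangle ½·11·15.75.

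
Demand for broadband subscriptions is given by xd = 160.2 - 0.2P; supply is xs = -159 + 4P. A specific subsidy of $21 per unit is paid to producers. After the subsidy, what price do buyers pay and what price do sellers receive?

Pre-subsidy: 160.2 - 0.2P = -159 + 4P gives P* = 76, x* = 145.
With the subsidy, sellers receive Ps = Pb + 21 for each unit, where Pb is the price buyers pay.
Supply in terms of Pb becomes xs = -159 + 4(Pb + 21) = -75 + 4Pb. Setting this equal to demand: 160.2 - 0.2Pb = -75 + 4Pb, so Pb = 56.
Sellers receive Ps = 56 + 21 = 77; x' = 160.2 − 0.2·56 = 149.

Buyers pay $56; sellers receive $77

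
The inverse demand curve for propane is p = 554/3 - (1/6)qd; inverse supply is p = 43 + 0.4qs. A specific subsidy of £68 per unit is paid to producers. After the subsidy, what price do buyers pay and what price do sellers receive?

Pre-subsidy: 554/3 - (1/6)q = 43 + 0.4q gives q* = 250 and p* = 143.
With the subsidy, sellers receive ps = pb + 68 for each unit, where pb is the price buyers pay.
On the curves, pb = 554/3 - (1/6)q and ps = 43 + 0.4q; the wedge ps − pb = 68 gives 43 + 0.4q − (554/3 - (1/6)q) = 68, so q' = 370.
Then pb = 554/3 − (1/6)·370 = 123 and ps = 43 + 0.4·370 = 191.

Buyers pay £123; sellers receive £191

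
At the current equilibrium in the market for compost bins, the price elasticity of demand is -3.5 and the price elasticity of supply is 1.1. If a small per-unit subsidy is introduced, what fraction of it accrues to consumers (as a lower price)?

For a small subsidy around the equilibrium, the benefit split depends on the relative slopes, which at a point are proportional to the elasticities.
Buyer share = εs/(εs + |εd|) = 1.1/(1.1 + 3.5) = 11/46; seller share = |εd|/(εs + |εd|) = 35/46.

Consumer share = 11/46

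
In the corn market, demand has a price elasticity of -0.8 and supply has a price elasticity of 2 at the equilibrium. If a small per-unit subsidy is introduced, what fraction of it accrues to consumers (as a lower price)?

Consumer share = 5/7

For a small subsidy around the equilibrium, the benefit split depends on the relative slopes, which at a point are proportional to the elasticities.
Buyer share = εs/(εs + |εd|) = 2/(2 + 0.8) = 5/7; seller share = |εd|/(εs + |εd|) = 2/7.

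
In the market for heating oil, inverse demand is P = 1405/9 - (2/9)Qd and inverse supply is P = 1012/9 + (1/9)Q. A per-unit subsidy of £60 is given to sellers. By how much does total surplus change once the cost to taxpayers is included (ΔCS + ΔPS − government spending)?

Pre-subsidy: 1405/9 - (2/9)Q = 1012/9 + (1/9)Q gives Q* = 131 and P* = 127.
With the subsidy, sellers receive Ps = Pb + 60 for each unit, where Pb is the price buyers pay.
On the curves, Pb = 1405/9 - (2/9)Q and Ps = 1012/9 + (1/9)Q; the wedge Ps − Pb = 60 gives 1012/9 + (1/9)Q − (1405/9 - (2/9)Q) = 60, so Q' = 311.
Then Pb = 1405/9 − (2/9)·311 = 87 and Ps = 1012/9 + (1/9)·311 = 147.
ΔCS = ½(131 + 311)(127 − 87) = 8840; ΔPS = ½(131 + 311)(147 − 127) = 4420.
Government spending = 60 × 311 = 18660.
Net change = 8840 + 4420 − 18660 = -5400. The loss equals the DWL triangle ½·60·180.

Net change in total surplus = -£5400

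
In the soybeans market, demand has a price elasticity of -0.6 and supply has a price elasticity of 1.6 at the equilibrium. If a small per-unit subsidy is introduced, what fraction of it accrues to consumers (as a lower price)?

For a small subsidy around the equilibrium, the benefit split depends on the relative slopes, which at a point are proportional to the elasticities.
Buyer share = εs/(εs + |εd|) = 1.6/(1.6 + 0.6) = 8/11; seller share = |εd|/(εs + |εd|) = 3/11.

Consumer share = 8/11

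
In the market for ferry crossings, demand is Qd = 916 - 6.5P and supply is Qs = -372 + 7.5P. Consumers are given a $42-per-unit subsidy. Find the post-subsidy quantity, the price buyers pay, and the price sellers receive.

Pre-subsidy: 916 - 6.5P = -372 + 7.5P gives P* = 92, Q* = 318.
With the rebate, buyers effectively pay Pb = Ps − 42, where Ps is the price sellers receive.
Demand in terms of Ps becomes Qd = 916 − 6.5(Ps − 42) = 1189 - 6.5Ps. Setting this equal to supply: 1189 - 6.5Ps = -372 + 7.5Ps, so Ps = 111.5.
Buyers pay Pb = 111.5 − 42 = 69.5; Q' = -372 + 7.5·111.5 = 464.25.

Q' = 464.25; buyers pay $69.5; sellers receive $111.5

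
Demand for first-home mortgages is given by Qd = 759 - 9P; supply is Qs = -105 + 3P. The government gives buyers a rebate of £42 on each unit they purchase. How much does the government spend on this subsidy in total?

Pre-subsidy: 759 - 9P = -105 + 3P gives P* = 72, Q* = 111.
With the rebate, buyers effectively pay Pb = Ps − 42, where Ps is the price sellers receive.
Demand in terms of Ps becomes Qd = 759 − 9(Ps − 42) = 1137 - 9Ps. Setting this equal to supply: 1137 - 9Ps = -105 + 3Ps, so Ps = 103.5.
Buyers pay Pb = 103.5 − 42 = 61.5; Q' = -105 + 3·103.5 = 205.5.
Government outlay = subsidy × quantity = 42 × 205.5 = 8631.

Government cost = £8631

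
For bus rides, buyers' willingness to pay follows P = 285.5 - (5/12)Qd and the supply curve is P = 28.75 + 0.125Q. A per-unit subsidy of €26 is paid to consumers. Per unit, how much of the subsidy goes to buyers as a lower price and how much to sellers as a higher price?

Buyers gain €20 per unit; sellers gain €6 per unit

Pre-subsidy: 285.5 - (5/12)Q = 28.75 + 0.125Q gives Q* = 474 and P* = 88.
With the rebate, buyers effectively pay Pb = Ps − 26, where Ps is the price sellers receive.
On the curves, Pb = 285.5 - (5/12)Q and Ps = 28.75 + 0.125Q; the wedge Ps − Pb = 26 gives 28.75 + 0.125Q − (285.5 - (5/12)Q) = 26, so Q' = 522.
Then Pb = 285.5 − (5/12)·522 = 68 and Ps = 28.75 + 0.125·522 = 94.
Buyers' price falls by P* − Pb = 88 − 68 = 20; sellers' price rises by Ps − P* = 94 − 88 = 6.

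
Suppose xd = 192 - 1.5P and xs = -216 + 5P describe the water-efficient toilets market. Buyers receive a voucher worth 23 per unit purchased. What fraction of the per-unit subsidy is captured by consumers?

Pre-subsidy: 192 - 1.5P = -216 + 5P gives P* = 816/13, x* = 1272/13.
With the rebate, buyers effectively pay Pb = Ps − 23, where Ps is the price sellers receive.
Demand in terms of Ps becomes xd = 192 − 1.5(Ps − 23) = 226.5 - 1.5Ps. Setting this equal to supply: 226.5 - 1.5Ps = -216 + 5Ps, so Ps = 885/13.
Buyers pay Pb = 885/13 − 23 = 586/13; x' = -216 + 5·(885/13) = 1617/13.
Buyers' price falls by P* − Pb = 816/13 − 586/13 = 230/13; sellers' price rises by Ps − P* = 885/13 − 816/13 = 69/13.
So consumers capture (230/13)/23 = 10/13 of each unit of subsidy.

Consumer share = 10/13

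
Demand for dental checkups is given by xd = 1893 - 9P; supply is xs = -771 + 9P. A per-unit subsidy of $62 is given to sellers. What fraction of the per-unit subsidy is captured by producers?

Pre-subsidy: 1893 - 9P = -771 + 9P gives P* = 148, x* = 561.
With the subsidy, sellers receive Ps = Pb + 62 for each unit, where Pb is the price buyers pay.
Supply in terms of Pb becomes xs = -771 + 9(Pb + 62) = -213 + 9Pb. Setting this equal to demand: 1893 - 9Pb = -213 + 9Pb, so Pb = 117.
Sellers receive Ps = 117 + 62 = 179; x' = 1893 − 9·117 = 840.
Buyers' price falls by P* − Pb = 148 − 117 = 31; sellers' price rises by Ps − P* = 179 − 148 = 31.
So producers capture 31/62 = 0.5 of each unit of subsidy.

Producer share = 0.5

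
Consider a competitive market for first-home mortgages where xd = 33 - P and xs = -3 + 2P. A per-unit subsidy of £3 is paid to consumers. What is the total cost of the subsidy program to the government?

Government cost = £69

Pre-subsidy: 33 - P = -3 + 2P gives P* = 12, x* = 21.
With the rebate, buyers effectively pay Pb = Ps − 3, where Ps is the price sellers receive.
Demand in terms of Ps becomes xd = 33 − 1(Ps − 3) = 36 - Ps. Setting this equal to supply: 36 - Ps = -3 + 2Ps, so Ps = 13.
Buyers pay Pb = 13 − 3 = 10; x' = -3 + 2·13 = 23.
Government outlay = subsidy × quantity = 3 × 23 = 69.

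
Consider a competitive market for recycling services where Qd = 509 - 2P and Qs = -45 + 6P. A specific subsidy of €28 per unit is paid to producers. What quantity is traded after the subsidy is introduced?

Q' = 412.5

Pre-subsidy: 509 - 2P = -45 + 6P gives P* = 69.25, Q* = 370.5.
With the subsidy, sellers receive Ps = Pb + 28 for each unit, where Pb is the price buyers pay.
Supply in terms of Pb becomes Qs = -45 + 6(Pb + 28) = 123 + 6Pb. Setting this equal to demand: 509 - 2Pb = 123 + 6Pb, so Pb = 48.25.
Sellers receive Ps = 48.25 + 28 = 76.25; Q' = 509 − 2·48.25 = 412.5.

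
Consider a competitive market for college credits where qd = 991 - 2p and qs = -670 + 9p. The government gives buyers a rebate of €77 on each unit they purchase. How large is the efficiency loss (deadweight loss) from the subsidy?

Deadweight loss = €4851

Pre-subsidy: 991 - 2p = -670 + 9p gives p* = 151, q* = 689.
With the rebate, buyers effectively pay pb = ps − 77, where ps is the price sellers receive.
Demand in terms of ps becomes qd = 991 − 2(ps − 77) = 1145 - 2ps. Setting this equal to supply: 1145 - 2ps = -670 + 9ps, so ps = 165.
Buyers pay pb = 165 − 77 = 88; q' = -670 + 9·165 = 815.
The subsidy expands output by 815 − 689 = 126 past the efficient level; on those units the gap between marginal cost and willingness to pay runs from 0 up to 77.
DWL = ½ × 77 × 126 = 4851.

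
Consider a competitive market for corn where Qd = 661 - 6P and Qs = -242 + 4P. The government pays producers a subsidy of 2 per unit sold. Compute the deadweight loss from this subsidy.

Deadweight loss = 4.8

Pre-subsidy: 661 - 6P = -242 + 4P gives P* = 90.3, Q* = 119.2.
With the subsidy, sellers receive Ps = Pb + 2 for each unit, where Pb is the price buyers pay.
Supply in terms of Pb becomes Qs = -242 + 4(Pb + 2) = -234 + 4Pb. Setting this equal to demand: 661 - 6Pb = -234 + 4Pb, so Pb = 89.5.
Sellers receive Ps = 89.5 + 2 = 91.5; Q' = 661 − 6·89.5 = 124.
The subsidy expands output by 124 − 119.2 = 4.8 past the efficient level; on those units the gap between marginal cost and willingness to pay runs from 0 up to 2.
DWL = ½ × 2 × 4.8 = 4.8.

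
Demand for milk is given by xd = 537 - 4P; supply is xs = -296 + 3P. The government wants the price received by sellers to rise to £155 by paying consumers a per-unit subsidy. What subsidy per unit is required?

At a seller price of 155, quantity supplied is -296 + 3·155 = 169.
Buyers absorb 169 only when they pay Pb with 537 − 4·Pb = 169, i.e. Pb = 92.
s = Ps − Pb = 155 − 92 = 63.

Required subsidy s = £63 per unit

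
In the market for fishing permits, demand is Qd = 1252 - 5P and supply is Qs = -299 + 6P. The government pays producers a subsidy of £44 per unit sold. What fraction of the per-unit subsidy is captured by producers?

Producer share = 5/11

Pre-subsidy: 1252 - 5P = -299 + 6P gives P* = 141, Q* = 547.
With the subsidy, sellers receive Ps = Pb + 44 for each unit, where Pb is the price buyers pay.
Supply in terms of Pb becomes Qs = -299 + 6(Pb + 44) = -35 + 6Pb. Setting this equal to demand: 1252 - 5Pb = -35 + 6Pb, so Pb = 117.
Sellers receive Ps = 117 + 44 = 161; Q' = 1252 − 5·117 = 667.
Buyers' price falls by P* − Pb = 141 − 117 = 24; sellers' price rises by Ps − P* = 161 − 141 = 20.
So producers capture 20/44 = 5/11 of each unit of subsidy.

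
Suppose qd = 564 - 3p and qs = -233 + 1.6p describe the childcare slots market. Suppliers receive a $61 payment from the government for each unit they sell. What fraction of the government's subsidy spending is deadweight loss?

Pre-subsidy: 564 - 3p = -233 + 1.6p gives p* = 3985/23, q* = 1017/23.
With the subsidy, sellers receive ps = pb + 61 for each unit, where pb is the price buyers pay.
Supply in terms of pb becomes qs = -233 + 1.6(pb + 61) = -135.4 + 1.6pb. Setting this equal to demand: 564 - 3pb = -135.4 + 1.6pb, so pb = 3497/23.
Sellers receive ps = 3497/23 + 61 = 4900/23; q' = 564 − 3·(3497/23) = 2481/23.
ΔCS = ½(1017/23 + 2481/23)(3985/23 − 3497/23) = 853512/529; ΔPS = ½(1017/23 + 2481/23)(4900/23 − 3985/23) = 1600335/529.
Government spending = 61 × 2481/23 = 151341/23.
DWL = ½ × 61 × (2481/23 − 1017/23) = 44652/23; fraction = (44652/23) / (151341/23) = 244/827.

DWL / government spending = 244/827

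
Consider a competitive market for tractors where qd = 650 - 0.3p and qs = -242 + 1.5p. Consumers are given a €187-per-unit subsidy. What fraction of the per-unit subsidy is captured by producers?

Producer share = 1/6

Pre-subsidy: 650 - 0.3p = -242 + 1.5p gives p* = 4460/9, q* = 1504/3.
With the rebate, buyers effectively pay pb = ps − 187, where ps is the price sellers receive.
Demand in terms of ps becomes qd = 650 − 0.3(ps − 187) = 706.1 - 0.3ps. Setting this equal to supply: 706.1 - 0.3ps = -242 + 1.5ps, so ps = 9481/18.
Buyers pay pb = 9481/18 − 187 = 6115/18; q' = -242 + 1.5·(9481/18) = 6577/12.
Buyers' price falls by p* − pb = 4460/9 − 6115/18 = 935/6; sellers' price rises by ps − p* = 9481/18 − 4460/9 = 187/6.
So producers capture (187/6)/187 = 1/6 of each unit of subsidy.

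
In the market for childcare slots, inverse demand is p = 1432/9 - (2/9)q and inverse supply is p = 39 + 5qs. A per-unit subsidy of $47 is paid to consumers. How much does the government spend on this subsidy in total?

Government cost = $1504

Pre-subsidy: 1432/9 - (2/9)q = 39 + 5q gives q* = 23 and p* = 154.
With the rebate, buyers effectively pay pb = ps − 47, where ps is the price sellers receive.
On the curves, pb = 1432/9 - (2/9)q and ps = 39 + 5q; the wedge ps − pb = 47 gives 39 + 5q − (1432/9 - (2/9)q) = 47, so q' = 32.
Then pb = 1432/9 − (2/9)·32 = 152 and ps = 39 + 5·32 = 199.
Government outlay = subsidy × quantity = 47 × 32 = 1504.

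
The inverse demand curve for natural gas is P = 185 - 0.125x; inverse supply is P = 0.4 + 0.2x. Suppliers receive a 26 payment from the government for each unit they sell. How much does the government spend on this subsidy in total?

Pre-subsidy: 185 - 0.125x = 0.4 + 0.2x gives x* = 568 and P* = 114.
With the subsidy, sellers receive Ps = Pb + 26 for each unit, where Pb is the price buyers pay.
On the curves, Pb = 185 - 0.125x and Ps = 0.4 + 0.2x; the wedge Ps − Pb = 26 gives 0.4 + 0.2x − (185 - 0.125x) = 26, so x' = 648.
Then Pb = 185 − 0.125·648 = 104 and Ps = 0.4 + 0.2·648 = 130.
Government outlay = subsidy × quantity = 26 × 648 = 16848.

Government cost = 16848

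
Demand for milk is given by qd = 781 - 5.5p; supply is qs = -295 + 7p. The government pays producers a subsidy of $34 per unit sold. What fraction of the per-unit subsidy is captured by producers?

Producer share = 0.44

Pre-subsidy: 781 - 5.5p = -295 + 7p gives p* = 86.08, q* = 307.56.
With the subsidy, sellers receive ps = pb + 34 for each unit, where pb is the price buyers pay.
Supply in terms of pb becomes qs = -295 + 7(pb + 34) = -57 + 7pb. Setting this equal to demand: 781 - 5.5pb = -57 + 7pb, so pb = 67.04.
Sellers receive ps = 67.04 + 34 = 101.04; q' = 781 − 5.5·67.04 = 412.28.
Buyers' price falls by p* − pb = 86.08 − 67.04 = 19.04; sellers' price rises by ps − p* = 101.04 − 86.08 = 14.96.
So producers capture 14.96/34 = 0.44 of each unit of subsidy.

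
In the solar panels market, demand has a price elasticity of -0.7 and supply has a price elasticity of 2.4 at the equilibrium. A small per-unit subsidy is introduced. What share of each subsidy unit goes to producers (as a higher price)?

Producer share = 7/31

For a small subsidy around the equilibrium, the benefit split depends on the relative slopes, which at a point are proportional to the elasticities.
Buyer share = εs/(εs + |εd|) = 2.4/(2.4 + 0.7) = 24/31; seller share = |εd|/(εs + |εd|) = 7/31.
So producers capture 7/31 of the subsidy.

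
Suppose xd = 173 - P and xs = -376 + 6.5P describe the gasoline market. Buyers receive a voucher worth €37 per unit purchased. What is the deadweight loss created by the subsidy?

Deadweight loss = 17797/30

Pre-subsidy: 173 - P = -376 + 6.5P gives P* = 73.2, x* = 99.8.
With the rebate, buyers effectively pay Pb = Ps − 37, where Ps is the price sellers receive.
Demand in terms of Ps becomes xd = 173 − 1(Ps − 37) = 210 - Ps. Setting this equal to supply: 210 - Ps = -376 + 6.5Ps, so Ps = 1172/15.
Buyers pay Pb = 1172/15 − 37 = 617/15; x' = -376 + 6.5·(1172/15) = 1978/15.
The subsidy expands output by 1978/15 − 99.8 = 481/15 past the efficient level; on those units the gap between marginal cost and willingness to pay runs from 0 up to 37.
DWL = ½ × 37 × 481/15 = 17797/30.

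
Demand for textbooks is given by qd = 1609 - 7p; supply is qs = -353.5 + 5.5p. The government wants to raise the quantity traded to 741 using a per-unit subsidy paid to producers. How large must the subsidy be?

At q = 741, invert demand for the buyer price: pb = (1609 − 741)/7 = 124; invert supply for the seller price: ps = (741 − (-353.5))/5.5 = 199.
The subsidy must fill the gap: s = ps − pb = 199 − 124 = 75.

Required subsidy s = 75 per unit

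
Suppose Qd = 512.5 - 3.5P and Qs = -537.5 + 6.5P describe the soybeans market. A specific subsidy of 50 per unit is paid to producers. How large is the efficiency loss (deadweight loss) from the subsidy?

Pre-subsidy: 512.5 - 3.5P = -537.5 + 6.5P gives P* = 105, Q* = 145.
With the subsidy, sellers receive Ps = Pb + 50 for each unit, where Pb is the price buyers pay.
Supply in terms of Pb becomes Qs = -537.5 + 6.5(Pb + 50) = -212.5 + 6.5Pb. Setting this equal to demand: 512.5 - 3.5Pb = -212.5 + 6.5Pb, so Pb = 72.5.
Sellers receive Ps = 72.5 + 50 = 122.5; Q' = 512.5 − 3.5·72.5 = 258.75.
The subsidy expands output by 258.75 − 145 = 113.75 past the efficient level; on those units the gap between marginal cost and willingness to pay runs from 0 up to 50.
DWL = ½ × 50 × 113.75 = 2843.75.

Deadweight loss = 2843.75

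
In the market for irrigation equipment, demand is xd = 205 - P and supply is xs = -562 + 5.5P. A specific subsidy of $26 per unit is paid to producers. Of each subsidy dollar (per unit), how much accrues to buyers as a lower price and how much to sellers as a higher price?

Pre-subsidy: 205 - P = -562 + 5.5P gives P* = 118, x* = 87.
With the subsidy, sellers receive Ps = Pb + 26 for each unit, where Pb is the price buyers pay.
Supply in terms of Pb becomes xs = -562 + 5.5(Pb + 26) = -419 + 5.5Pb. Setting this equal to demand: 205 - Pb = -419 + 5.5Pb, so Pb = 96.
Sellers receive Ps = 96 + 26 = 122; x' = 205 − 1·96 = 109.
Buyers' price falls by P* − Pb = 118 − 96 = 22; sellers' price rises by Ps − P* = 122 − 118 = 4.

Buyers gain $22 per unit; sellers gain $4 per unit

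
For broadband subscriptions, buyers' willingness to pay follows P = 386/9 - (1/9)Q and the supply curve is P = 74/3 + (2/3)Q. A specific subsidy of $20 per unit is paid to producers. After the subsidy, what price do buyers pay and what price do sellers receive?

Buyers pay 262/7; sellers receive 402/7

Pre-subsidy: 386/9 - (1/9)Q = 74/3 + (2/3)Q gives Q* = 164/7 and P* = 282/7.
With the subsidy, sellers receive Ps = Pb + 20 for each unit, where Pb is the price buyers pay.
On the curves, Pb = 386/9 - (1/9)Q and Ps = 74/3 + (2/3)Q; the wedge Ps − Pb = 20 gives 74/3 + (2/3)Q − (386/9 - (1/9)Q) = 20, so Q' = 344/7.
Then Pb = 386/9 − (1/9)·(344/7) = 262/7 and Ps = 74/3 + (2/3)·(344/7) = 402/7.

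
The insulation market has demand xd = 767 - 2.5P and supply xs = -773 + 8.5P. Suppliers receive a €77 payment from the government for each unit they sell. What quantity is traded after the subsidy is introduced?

Pre-subsidy: 767 - 2.5P = -773 + 8.5P gives P* = 140, x* = 417.
With the subsidy, sellers receive Ps = Pb + 77 for each unit, where Pb is the price buyers pay.
Supply in terms of Pb becomes xs = -773 + 8.5(Pb + 77) = -118.5 + 8.5Pb. Setting this equal to demand: 767 - 2.5Pb = -118.5 + 8.5Pb, so Pb = 80.5.
Sellers receive Ps = 80.5 + 77 = 157.5; x' = 767 − 2.5·80.5 = 565.75.

x' = 565.75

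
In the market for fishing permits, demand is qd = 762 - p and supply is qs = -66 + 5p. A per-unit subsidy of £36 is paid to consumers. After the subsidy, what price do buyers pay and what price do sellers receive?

Pre-subsidy: 762 - p = -66 + 5p gives p* = 138, q* = 624.
With the rebate, buyers effectively pay pb = ps − 36, where ps is the price sellers receive.
Demand in terms of ps becomes qd = 762 − 1(ps − 36) = 798 - ps. Setting this equal to supply: 798 - ps = -66 + 5ps, so ps = 144.
Buyers pay pb = 144 − 36 = 108; q' = -66 + 5·144 = 654.

Buyers pay £108; sellers receive £144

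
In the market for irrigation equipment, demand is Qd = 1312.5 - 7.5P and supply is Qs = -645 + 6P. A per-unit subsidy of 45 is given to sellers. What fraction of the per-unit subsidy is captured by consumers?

Consumer share = 4/9

Pre-subsidy: 1312.5 - 7.5P = -645 + 6P gives P* = 145, Q* = 225.
With the subsidy, sellers receive Ps = Pb + 45 for each unit, where Pb is the price buyers pay.
Supply in terms of Pb becomes Qs = -645 + 6(Pb + 45) = -375 + 6Pb. Setting this equal to demand: 1312.5 - 7.5Pb = -375 + 6Pb, so Pb = 125.
Sellers receive Ps = 125 + 45 = 170; Q' = 1312.5 − 7.5·125 = 375.
Buyers' price falls by P* − Pb = 145 − 125 = 20; sellers' price rises by Ps − P* = 170 − 145 = 25.
So consumers capture 20/45 = 4/9 of each unit of subsidy.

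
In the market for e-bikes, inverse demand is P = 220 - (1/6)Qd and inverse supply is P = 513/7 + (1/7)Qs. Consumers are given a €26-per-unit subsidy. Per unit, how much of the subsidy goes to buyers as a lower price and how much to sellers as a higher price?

Pre-subsidy: 220 - (1/6)Q = 513/7 + (1/7)Q gives Q* = 474 and P* = 141.
With the rebate, buyers effectively pay Pb = Ps − 26, where Ps is the price sellers receive.
On the curves, Pb = 220 - (1/6)Q and Ps = 513/7 + (1/7)Q; the wedge Ps − Pb = 26 gives 513/7 + (1/7)Q − (220 - (1/6)Q) = 26, so Q' = 558.
Then Pb = 220 − (1/6)·558 = 127 and Ps = 513/7 + (1/7)·558 = 153.
Buyers' price falls by P* − Pb = 141 − 127 = 14; sellers' price rises by Ps − P* = 153 − 141 = 12.

Buyers gain €14 per unit; sellers gain €12 per unit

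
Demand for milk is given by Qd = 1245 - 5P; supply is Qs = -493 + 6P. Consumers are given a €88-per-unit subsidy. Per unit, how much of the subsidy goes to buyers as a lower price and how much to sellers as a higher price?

Pre-subsidy: 1245 - 5P = -493 + 6P gives P* = 158, Q* = 455.
With the rebate, buyers effectively pay Pb = Ps − 88, where Ps is the price sellers receive.
Demand in terms of Ps becomes Qd = 1245 − 5(Ps − 88) = 1685 - 5Ps. Setting this equal to supply: 1685 - 5Ps = -493 + 6Ps, so Ps = 198.
Buyers pay Pb = 198 − 88 = 110; Q' = -493 + 6·198 = 695.
Buyers' price falls by P* − Pb = 158 − 110 = 48; sellers' price rises by Ps − P* = 198 − 158 = 40.

Buyers gain €48 per unit; sellers gain €40 per unit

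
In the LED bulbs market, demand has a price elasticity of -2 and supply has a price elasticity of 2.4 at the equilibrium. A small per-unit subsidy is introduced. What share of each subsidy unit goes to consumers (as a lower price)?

For a small subsidy around the equilibrium, the benefit split depends on the relative slopes, which at a point are proportional to the elasticities.
Buyer share = εs/(εs + |εd|) = 2.4/(2.4 + 2) = 6/11; seller share = |εd|/(εs + |εd|) = 5/11.

Consumer share = 6/11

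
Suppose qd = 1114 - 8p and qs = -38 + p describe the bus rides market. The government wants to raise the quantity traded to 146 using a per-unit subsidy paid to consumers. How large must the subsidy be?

At q = 146, invert demand for the buyer price: pb = (1114 − 146)/8 = 121; invert supply for the seller price: ps = (146 − (-38))/1 = 184.
The subsidy must fill the gap: s = ps − pb = 184 − 121 = 63.

Required subsidy s = 63 per unit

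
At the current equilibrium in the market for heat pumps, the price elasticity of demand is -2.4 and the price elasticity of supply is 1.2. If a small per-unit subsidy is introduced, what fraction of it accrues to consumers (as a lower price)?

Consumer share = 1/3

For a small subsidy around the equilibrium, the benefit split depends on the relative slopes, which at a point are proportional to the elasticities.
Buyer share = εs/(εs + |εd|) = 1.2/(1.2 + 2.4) = 1/3; seller share = |εd|/(εs + |εd|) = 2/3.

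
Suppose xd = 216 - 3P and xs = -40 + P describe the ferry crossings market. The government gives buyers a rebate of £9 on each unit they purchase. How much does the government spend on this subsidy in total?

Government cost = £276.75

Pre-subsidy: 216 - 3P = -40 + P gives P* = 64, x* = 24.
With the rebate, buyers effectively pay Pb = Ps − 9, where Ps is the price sellers receive.
Demand in terms of Ps becomes xd = 216 − 3(Ps − 9) = 243 - 3Ps. Setting this equal to supply: 243 - 3Ps = -40 + Ps, so Ps = 70.75.
Buyers pay Pb = 70.75 − 9 = 61.75; x' = -40 + 1·70.75 = 30.75.
Government outlay = subsidy × quantity = 9 × 30.75 = 276.75.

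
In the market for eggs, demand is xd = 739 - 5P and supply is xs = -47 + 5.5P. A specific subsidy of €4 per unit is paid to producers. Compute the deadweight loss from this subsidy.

Pre-subsidy: 739 - 5P = -47 + 5.5P gives P* = 524/7, x* = 2553/7.
With the subsidy, sellers receive Ps = Pb + 4 for each unit, where Pb is the price buyers pay.
Supply in terms of Pb becomes xs = -47 + 5.5(Pb + 4) = -25 + 5.5Pb. Setting this equal to demand: 739 - 5Pb = -25 + 5.5Pb, so Pb = 1528/21.
Sellers receive Ps = 1528/21 + 4 = 1612/21; x' = 739 − 5·(1528/21) = 7879/21.
The subsidy expands output by 7879/21 − 2553/7 = 220/21 past the efficient level; on those units the gap between marginal cost and willingness to pay runs from 0 up to 4.
DWL = ½ × 4 × 220/21 = 440/21.

Deadweight loss = 440/21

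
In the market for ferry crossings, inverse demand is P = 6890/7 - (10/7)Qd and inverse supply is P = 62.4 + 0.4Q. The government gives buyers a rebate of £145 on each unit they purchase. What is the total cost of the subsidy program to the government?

Pre-subsidy: 6890/7 - (10/7)Q = 62.4 + 0.4Q gives Q* = 504.15625 and P* = 264.0625.
With the rebate, buyers effectively pay Pb = Ps − 145, where Ps is the price sellers receive.
On the curves, Pb = 6890/7 - (10/7)Q and Ps = 62.4 + 0.4Q; the wedge Ps − Pb = 145 gives 62.4 + 0.4Q − (6890/7 - (10/7)Q) = 145, so Q' = 583.453125.
Then Pb = 6890/7 − (10/7)·583.453125 = 150.78125 and Ps = 62.4 + 0.4·583.453125 = 295.78125.
Government outlay = subsidy × quantity = 145 × 583.453125 = 84600.703125.

Government cost = £84600.703125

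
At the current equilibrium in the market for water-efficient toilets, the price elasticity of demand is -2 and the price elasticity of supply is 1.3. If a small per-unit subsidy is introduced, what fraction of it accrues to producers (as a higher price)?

Producer share = 20/33

For a small subsidy around the equilibrium, the benefit split depends on the relative slopes, which at a point are proportional to the elasticities.
Buyer share = εs/(εs + |εd|) = 1.3/(1.3 + 2) = 13/33; seller share = |εd|/(εs + |εd|) = 20/33.
So producers capture 20/33 of the subsidy.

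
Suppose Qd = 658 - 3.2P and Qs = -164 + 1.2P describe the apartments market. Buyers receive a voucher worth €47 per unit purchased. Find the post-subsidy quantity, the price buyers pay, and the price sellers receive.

Q' = 101.2; buyers pay €174; sellers receive €221

Pre-subsidy: 658 - 3.2P = -164 + 1.2P gives P* = 2055/11, Q* = 662/11.
With the rebate, buyers effectively pay Pb = Ps − 47, where Ps is the price sellers receive.
Demand in terms of Ps becomes Qd = 658 − 3.2(Ps − 47) = 808.4 - 3.2Ps. Setting this equal to supply: 808.4 - 3.2Ps = -164 + 1.2Ps, so Ps = 221.
Buyers pay Pb = 221 − 47 = 174; Q' = -164 + 1.2·221 = 101.2.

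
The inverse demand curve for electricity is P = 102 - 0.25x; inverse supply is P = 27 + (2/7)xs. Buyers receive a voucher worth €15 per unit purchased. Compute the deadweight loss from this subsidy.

Pre-subsidy: 102 - 0.25x = 27 + (2/7)x gives x* = 140 and P* = 67.
With the rebate, buyers effectively pay Pb = Ps − 15, where Ps is the price sellers receive.
On the curves, Pb = 102 - 0.25x and Ps = 27 + (2/7)x; the wedge Ps − Pb = 15 gives 27 + (2/7)x − (102 - 0.25x) = 15, so x' = 168.
Then Pb = 102 − 0.25·168 = 60 and Ps = 27 + (2/7)·168 = 75.
The subsidy expands output by 168 − 140 = 28 past the efficient level; on those units the gap between marginal cost and willingness to pay runs from 0 up to 15.
DWL = ½ × 15 × 28 = 210.

Deadweight loss = €210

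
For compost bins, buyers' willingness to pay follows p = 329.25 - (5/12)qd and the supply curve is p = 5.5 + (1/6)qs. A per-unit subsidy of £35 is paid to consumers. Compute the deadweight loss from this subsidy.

Deadweight loss = £1050

Pre-subsidy: 329.25 - (5/12)q = 5.5 + (1/6)q gives q* = 555 and p* = 98.
With the rebate, buyers effectively pay pb = ps − 35, where ps is the price sellers receive.
On the curves, pb = 329.25 - (5/12)q and ps = 5.5 + (1/6)q; the wedge ps − pb = 35 gives 5.5 + (1/6)q − (329.25 - (5/12)q) = 35, so q' = 615.
Then pb = 329.25 − (5/12)·615 = 73 and ps = 5.5 + (1/6)·615 = 108.
The subsidy expands output by 615 − 555 = 60 past the efficient level; on those units the gap between marginal cost and willingness to pay runs from 0 up to 35.
DWL = ½ × 35 × 60 = 1050.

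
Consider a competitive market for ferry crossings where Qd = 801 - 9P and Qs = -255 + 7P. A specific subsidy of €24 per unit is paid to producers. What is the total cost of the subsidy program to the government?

Government cost = €7236

Pre-subsidy: 801 - 9P = -255 + 7P gives P* = 66, Q* = 207.
With the subsidy, sellers receive Ps = Pb + 24 for each unit, where Pb is the price buyers pay.
Supply in terms of Pb becomes Qs = -255 + 7(Pb + 24) = -87 + 7Pb. Setting this equal to demand: 801 - 9Pb = -87 + 7Pb, so Pb = 55.5.
Sellers receive Ps = 55.5 + 24 = 79.5; Q' = 801 − 9·55.5 = 301.5.
Government outlay = subsidy × quantity = 24 × 301.5 = 7236.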